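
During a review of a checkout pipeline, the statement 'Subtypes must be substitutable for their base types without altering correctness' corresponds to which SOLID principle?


This describes the Liskov Substitution Principle (LSP)

Liskov Substitution Principle (LSP)


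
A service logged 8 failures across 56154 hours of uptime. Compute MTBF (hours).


Formula: MTBF = Total operating time / Number of failures
MTBF = 56154 / 8
MTBF = 7019.25 hours

7019.25 hours


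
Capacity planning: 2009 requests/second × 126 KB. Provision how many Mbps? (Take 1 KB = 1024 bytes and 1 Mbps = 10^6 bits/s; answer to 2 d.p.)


Formula: Mbps = payload_bytes * RPS * 8 / 1e6
Payload per request = 126 KB = 126 * 1024 = 129024 bytes
Total bytes/sec = 129024 * 2009 = 259209216
Total bits/sec = 259209216 * 8 = 2073673728
Mbps = 2073673728 / 1e6 = 2073.67

2073.67 Mbps


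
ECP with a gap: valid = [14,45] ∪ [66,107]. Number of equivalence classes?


Valid ranges: [14,45] and [66,107]
Class 1: x < 14 — invalid
Class 2: 14 ≤ x ≤ 45 — valid
Class 3: 45 < x < 66 — invalid (gap between ranges)
Class 4: 66 ≤ x ≤ 107 — valid
Class 5: x > 107 — invalid
Total equivalence classes: 5

5 equivalence classes


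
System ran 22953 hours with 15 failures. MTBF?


Formula: MTBF = Total operating time / Number of failures
MTBF = 22953 / 15
MTBF = 1530.2 hours

1530.2 hours


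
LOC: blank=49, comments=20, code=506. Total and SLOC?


Total LOC = blank + comment + code
Total LOC = 49 + 20 + 506 = 575
SLOC (source only) = code = 506

Total LOC: 575, SLOC: 506


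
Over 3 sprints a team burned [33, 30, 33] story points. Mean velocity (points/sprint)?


Formula: Avg velocity = Total points / Number of sprints
Points: [33, 30, 33]
Sum = 33 + 30 + 33 = 96
Avg velocity = 96 / 3 = 32.0 points/sprint

32.0 points/sprint


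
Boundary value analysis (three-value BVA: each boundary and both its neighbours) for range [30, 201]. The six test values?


Range: [30, 201]
Boundaries: just below min, min, min+1, max-1, max, just above max
Values: [29, 30, 31, 200, 201, 202]

[29, 30, 31, 200, 201, 202]


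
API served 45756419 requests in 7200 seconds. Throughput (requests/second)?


Formula: throughput = requests / seconds
throughput = 45756419 / 7200
throughput = 6355.06 requests/second

6355.06 requests/second


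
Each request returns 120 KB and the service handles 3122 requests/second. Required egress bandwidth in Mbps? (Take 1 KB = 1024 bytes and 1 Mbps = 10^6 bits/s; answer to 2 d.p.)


Formula: Mbps = payload_bytes * RPS * 8 / 1e6
Payload per request = 120 KB = 120 * 1024 = 122880 bytes
Total bytes/sec = 122880 * 3122 = 383631360
Total bits/sec = 383631360 * 8 = 3069050880
Mbps = 3069050880 / 1e6 = 3069.05

3069.05 Mbps


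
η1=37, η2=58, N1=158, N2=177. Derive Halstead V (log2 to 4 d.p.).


Formula: V = N * log2(η), where N = N1 + N2 and η = η1 + η2
η = 37 + 58 = 95
N = 158 + 177 = 335
log2(95) ≈ 6.5699
V = 335 * 6.5699 = 2200.92

2200.92


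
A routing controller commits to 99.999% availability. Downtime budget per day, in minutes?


Formula: allowed downtime = period * (100 - SLA) / 100
Period (day) = 1440 minutes
Unavailability fraction = (100 - 99.999) / 100
Allowed downtime = 1440 * (100 - 99.999) / 100
Allowed downtime = 0.0144 minutes

0.0144 minutes


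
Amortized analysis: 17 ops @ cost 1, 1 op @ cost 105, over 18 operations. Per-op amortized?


Formula: Amortized cost = Total cost / Operations
Total cost = (17 * 1) + (1 * 105)
Total cost = 17 + 105 = 122
Amortized = 122 / 18 = 6.7778

6.7778


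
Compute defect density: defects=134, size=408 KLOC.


Defect density = defects / KLOC
Defect density = 134 / 408
Defect density = 0.328 defects/KLOC

0.328 defects/KLOC


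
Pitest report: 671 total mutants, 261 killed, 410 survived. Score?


Mutation score = killed / total * 100
Mutation score = 261 / 671 * 100
Mutation score = 38.9%

38.9%


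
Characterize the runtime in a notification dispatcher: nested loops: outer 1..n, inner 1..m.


Reasoning: product of independent bounds
Complexity: O(n*m)

O(n*m)


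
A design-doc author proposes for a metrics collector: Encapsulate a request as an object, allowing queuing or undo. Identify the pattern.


This matches the Command pattern

Command


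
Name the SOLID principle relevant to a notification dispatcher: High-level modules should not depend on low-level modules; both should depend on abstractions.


This describes the Dependency Inversion Principle (DIP)

Dependency Inversion Principle (DIP)


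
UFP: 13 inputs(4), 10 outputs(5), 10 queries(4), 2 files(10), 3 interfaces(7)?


UFP = EI*4 + EO*5 + EQ*4 + ILF*10 + EIF*7
UFP = 13*4 + 10*5 + 10*4 + 2*10 + 3*7
UFP = 52 + 50 + 40 + 20 + 21
UFP = 183

183


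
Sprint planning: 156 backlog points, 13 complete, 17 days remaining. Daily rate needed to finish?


Formula: Required rate = Remaining points / Days left
Remaining = 156 - 13 = 143 points
Required rate = 143 / 17 = 8.41 points/day

8.41 points/day


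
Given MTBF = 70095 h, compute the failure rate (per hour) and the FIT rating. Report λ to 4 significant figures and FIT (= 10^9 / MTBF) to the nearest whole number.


Formula: λ = 1 / MTBF; FIT = λ × 1e9 = 1e9 / MTBF
λ = 1 / 70095 ≈ 1.427e-05 failures/hour
FIT = 1e9 / 70095 ≈ 14266 failures per 1e9 hours (nearest whole number)

λ = 1.427e-05 /h, FIT = 14266


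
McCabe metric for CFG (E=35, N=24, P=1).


Formula: V(G) = E - N + 2P
V(G) = 35 - 24 + 2*1
V(G) = 11 + 2
V(G) = 13

13


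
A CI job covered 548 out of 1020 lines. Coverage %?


Coverage = covered / total * 100
Coverage = 548 / 1020 * 100
Coverage = 53.73%

53.73%


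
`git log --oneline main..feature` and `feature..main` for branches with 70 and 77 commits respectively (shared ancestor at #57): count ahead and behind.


Common ancestor: commit #57
feature commits after divergence: 70 - 57 = 13
main commits after divergence: 77 - 57 = 20
feature is 13 commits ahead of main
main is 20 commits ahead of feature

feature ahead: 13, main ahead: 20


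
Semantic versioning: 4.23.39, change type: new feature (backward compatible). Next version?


Current: 4.23.39
Change category: 'new feature (backward compatible)' → minor bump
SemVer rule: minor bump → increment MINOR, reset PATCH to 0 (MAJOR unchanged)
New: 4.24.0

4.24.0


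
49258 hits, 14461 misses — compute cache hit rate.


Formula: hit rate = hits / (hits + misses) * 100
hit rate = 49258 / (49258 + 14461) * 100
hit rate = 49258 / 63719 * 100
hit rate = 77.31%

77.31%


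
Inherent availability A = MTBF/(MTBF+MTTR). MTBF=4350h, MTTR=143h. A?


Availability = MTBF / (MTBF + MTTR)
Availability = 4350 / (4350 + 143)
Availability = 4350 / 4493
Availability = 96.8173%

96.8173%


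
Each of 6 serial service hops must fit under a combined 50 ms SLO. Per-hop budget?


Formula: per_stage = total_budget / stages
per_stage = 50 / 6
per_stage = 8.33 ms

8.33 ms


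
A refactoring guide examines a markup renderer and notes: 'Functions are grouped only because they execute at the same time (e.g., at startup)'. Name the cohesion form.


Reasoning: Related by timing only
Type: Temporal cohesion

Temporal cohesion


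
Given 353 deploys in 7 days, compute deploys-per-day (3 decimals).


Formula: deployments per day = releases / days
= 353 / 7
= 50.429 deploys/day
(equivalently, 353.0 deploys/week)

50.429 deploys/day


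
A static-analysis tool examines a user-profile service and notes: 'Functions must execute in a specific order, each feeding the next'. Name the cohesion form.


Reasoning: Output of one is input to next
Type: Sequential cohesion

Sequential cohesion


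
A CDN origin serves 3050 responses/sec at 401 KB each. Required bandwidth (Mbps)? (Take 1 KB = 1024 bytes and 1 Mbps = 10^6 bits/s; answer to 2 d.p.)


Formula: Mbps = payload_bytes * RPS * 8 / 1e6
Payload per request = 401 KB = 401 * 1024 = 410624 bytes
Total bytes/sec = 410624 * 3050 = 1252403200
Total bits/sec = 1252403200 * 8 = 10019225600
Mbps = 10019225600 / 1e6 = 10019.23

10019.23 Mbps


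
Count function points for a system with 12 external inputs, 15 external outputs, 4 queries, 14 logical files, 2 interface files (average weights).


UFP = EI*4 + EO*5 + EQ*4 + ILF*10 + EIF*7
UFP = 12*4 + 15*5 + 4*4 + 14*10 + 2*7
UFP = 48 + 75 + 16 + 140 + 14
UFP = 293

293


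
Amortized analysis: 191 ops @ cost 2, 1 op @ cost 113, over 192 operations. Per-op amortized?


Formula: Amortized cost = Total cost / Operations
Total cost = (191 * 2) + (1 * 113)
Total cost = 382 + 113 = 495
Amortized = 495 / 192 = 2.5781

2.5781


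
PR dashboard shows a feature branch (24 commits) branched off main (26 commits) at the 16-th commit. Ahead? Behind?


Common ancestor: commit #16
feature commits after divergence: 24 - 16 = 8
main commits after divergence: 26 - 16 = 10
feature is 8 commits ahead of main
main is 10 commits ahead of feature

feature ahead: 8, main ahead: 10


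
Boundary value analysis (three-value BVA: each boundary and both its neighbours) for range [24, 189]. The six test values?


Range: [24, 189]
Boundaries: just below min, min, min+1, max-1, max, just above max
Values: [23, 24, 25, 188, 189, 190]

[23, 24, 25, 188, 189, 190]


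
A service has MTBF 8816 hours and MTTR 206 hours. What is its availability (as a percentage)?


Availability = MTBF / (MTBF + MTTR)
Availability = 8816 / (8816 + 206)
Availability = 8816 / 9022
Availability = 97.7167%

97.7167%


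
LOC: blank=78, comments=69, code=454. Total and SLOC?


Total LOC = blank + comment + code
Total LOC = 78 + 69 + 454 = 601
SLOC (source only) = code = 454

Total LOC: 601, SLOC: 454


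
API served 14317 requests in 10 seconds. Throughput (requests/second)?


Formula: throughput = requests / seconds
throughput = 14317 / 10
throughput = 1431.7 requests/second

1431.7 requests/second


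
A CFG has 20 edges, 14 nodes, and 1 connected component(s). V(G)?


Formula: V(G) = E - N + 2P
V(G) = 20 - 14 + 2*1
V(G) = 6 + 2
V(G) = 8

8


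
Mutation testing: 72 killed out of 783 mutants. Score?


Mutation score = killed / total * 100
Mutation score = 72 / 783 * 100
Mutation score = 9.2%

9.2%


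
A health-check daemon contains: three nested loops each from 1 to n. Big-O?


Reasoning: three levels of nesting over n
Complexity: O(n^3)

O(n^3)


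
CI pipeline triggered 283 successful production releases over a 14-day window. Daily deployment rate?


Formula: deployments per day = releases / days
= 283 / 14
= 20.214 deploys/day
(equivalently, 141.5 deploys/week)

20.214 deploys/day


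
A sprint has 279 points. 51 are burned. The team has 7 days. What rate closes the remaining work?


Formula: Required rate = Remaining points / Days left
Remaining = 279 - 51 = 228 points
Required rate = 228 / 7 = 32.57 points/day

32.57 points/day


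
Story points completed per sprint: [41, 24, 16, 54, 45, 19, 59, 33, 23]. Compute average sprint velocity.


Formula: Avg velocity = Total points / Number of sprints
Points: [41, 24, 16, 54, 45, 19, 59, 33, 23]
Sum = 41 + 24 + 16 + 54 + 45 + 19 + 59 + 33 + 23 = 314
Avg velocity = 314 / 9 = 34.89 points/sprint

34.89 points/sprint


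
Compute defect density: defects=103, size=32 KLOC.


Defect density = defects / KLOC
Defect density = 103 / 32
Defect density = 3.219 defects/KLOC

3.219 defects/KLOC


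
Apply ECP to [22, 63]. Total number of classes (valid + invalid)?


Valid range: [22, 63]
Class 1: x < 22 — invalid
Class 2: 22 ≤ x ≤ 63 — valid
Class 3: x > 63 — invalid
Total equivalence classes: 3

3 equivalence classes


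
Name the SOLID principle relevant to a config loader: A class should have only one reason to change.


This describes the Single Responsibility Principle (SRP)

Single Responsibility Principle (SRP)


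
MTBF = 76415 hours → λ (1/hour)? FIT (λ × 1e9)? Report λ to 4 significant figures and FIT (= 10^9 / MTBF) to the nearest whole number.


Formula: λ = 1 / MTBF; FIT = λ × 1e9 = 1e9 / MTBF
λ = 1 / 76415 ≈ 1.309e-05 failures/hour
FIT = 1e9 / 76415 ≈ 13086 failures per 1e9 hours (nearest whole number)

λ = 1.309e-05 /h, FIT = 13086


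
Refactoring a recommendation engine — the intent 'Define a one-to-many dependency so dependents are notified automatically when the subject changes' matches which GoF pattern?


This matches the Observer pattern

Observer


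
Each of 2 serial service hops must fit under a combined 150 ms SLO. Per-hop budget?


Formula: per_stage = total_budget / stages
per_stage = 150 / 2
per_stage = 75.0 ms

75.0 ms


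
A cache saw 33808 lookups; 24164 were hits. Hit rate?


Formula: hit rate = hits / (hits + misses) * 100
hit rate = 24164 / (24164 + 9644) * 100
hit rate = 24164 / 33808 * 100
hit rate = 71.47%

71.47%


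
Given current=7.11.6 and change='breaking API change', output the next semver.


Current: 7.11.6
Change category: 'breaking API change' → major bump
SemVer rule: major bump → increment MAJOR, reset MINOR and PATCH to 0
New: 8.0.0

8.0.0


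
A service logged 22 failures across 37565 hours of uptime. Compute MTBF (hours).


Formula: MTBF = Total operating time / Number of failures
MTBF = 37565 / 22
MTBF = 1707.5 hours

1707.5 hours


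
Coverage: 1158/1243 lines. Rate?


Coverage = covered / total * 100
Coverage = 1158 / 1243 * 100
Coverage = 93.16%

93.16%


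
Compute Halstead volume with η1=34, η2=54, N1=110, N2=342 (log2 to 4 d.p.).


Formula: V = N * log2(η), where N = N1 + N2 and η = η1 + η2
η = 34 + 54 = 88
N = 110 + 342 = 452
log2(88) ≈ 6.4594
V = 452 * 6.4594 = 2919.65

2919.65


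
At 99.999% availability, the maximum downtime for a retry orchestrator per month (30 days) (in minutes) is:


Formula: allowed downtime = period * (100 - SLA) / 100
Period (month (30 days)) = 43200 minutes
Unavailability fraction = (100 - 99.999) / 100
Allowed downtime = 43200 * (100 - 99.999) / 100
Allowed downtime = 0.432 minutes

0.432 minutes


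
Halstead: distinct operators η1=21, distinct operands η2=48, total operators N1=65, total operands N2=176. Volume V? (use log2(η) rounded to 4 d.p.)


Formula: V = N * log2(η), where N = N1 + N2 and η = η1 + η2
η = 21 + 48 = 69
N = 65 + 176 = 241
log2(69) ≈ 6.1085
V = 241 * 6.1085 = 1472.15

1472.15


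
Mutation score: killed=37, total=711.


Mutation score = killed / total * 100
Mutation score = 37 / 711 * 100
Mutation score = 5.2%

5.2%


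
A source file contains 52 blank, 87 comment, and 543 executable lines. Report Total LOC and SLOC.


Total LOC = blank + comment + code
Total LOC = 52 + 87 + 543 = 682
SLOC (source only) = code = 543

Total LOC: 682, SLOC: 543


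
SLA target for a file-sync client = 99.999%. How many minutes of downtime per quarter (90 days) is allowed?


Formula: allowed downtime = period * (100 - SLA) / 100
Period (quarter (90 days)) = 129600 minutes
Unavailability fraction = (100 - 99.999) / 100
Allowed downtime = 129600 * (100 - 99.999) / 100
Allowed downtime = 1.296 minutes

1.296 minutes


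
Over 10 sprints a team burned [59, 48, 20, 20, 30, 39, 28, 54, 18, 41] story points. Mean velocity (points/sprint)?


Formula: Avg velocity = Total points / Number of sprints
Points: [59, 48, 20, 20, 30, 39, 28, 54, 18, 41]
Sum = 59 + 48 + 20 + 20 + 30 + 39 + 28 + 54 + 18 + 41 = 357
Avg velocity = 357 / 10 = 35.7 points/sprint

35.7 points/sprint


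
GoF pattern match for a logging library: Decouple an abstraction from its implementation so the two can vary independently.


This matches the Bridge pattern

Bridge


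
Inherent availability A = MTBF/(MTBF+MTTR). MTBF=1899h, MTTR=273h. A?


Availability = MTBF / (MTBF + MTTR)
Availability = 1899 / (1899 + 273)
Availability = 1899 / 2172
Availability = 87.4309%

87.4309%


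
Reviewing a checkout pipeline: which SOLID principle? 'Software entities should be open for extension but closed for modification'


This describes the Open/Closed Principle (OCP)

Open/Closed Principle (OCP)


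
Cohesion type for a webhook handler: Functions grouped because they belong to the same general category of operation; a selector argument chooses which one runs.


Reasoning: Grouped by category of activity, not by data or sequence
Type: Logical cohesion

Logical cohesion


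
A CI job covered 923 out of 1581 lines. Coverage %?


Coverage = covered / total * 100
Coverage = 923 / 1581 * 100
Coverage = 58.38%

58.38%


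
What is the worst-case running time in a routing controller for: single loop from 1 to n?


Reasoning: one pass through n items
Complexity: O(n)

O(n)


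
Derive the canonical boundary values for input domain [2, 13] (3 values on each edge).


Range: [2, 13]
Boundaries: just below min, min, min+1, max-1, max, just above max
Values: [1, 2, 3, 12, 13, 14]

[1, 2, 3, 12, 13, 14]


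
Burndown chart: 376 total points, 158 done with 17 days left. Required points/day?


Formula: Required rate = Remaining points / Days left
Remaining = 376 - 158 = 218 points
Required rate = 218 / 17 = 12.82 points/day

12.82 points/day


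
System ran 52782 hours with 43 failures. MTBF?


Formula: MTBF = Total operating time / Number of failures
MTBF = 52782 / 43
MTBF = 1227.49 hours

1227.49 hours


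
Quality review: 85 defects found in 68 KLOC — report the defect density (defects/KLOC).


Defect density = defects / KLOC
Defect density = 85 / 68
Defect density = 1.25 defects/KLOC

1.25 defects/KLOC


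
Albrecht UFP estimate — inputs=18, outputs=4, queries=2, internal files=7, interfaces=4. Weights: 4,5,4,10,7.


UFP = EI*4 + EO*5 + EQ*4 + ILF*10 + EIF*7
UFP = 18*4 + 4*5 + 2*4 + 7*10 + 4*7
UFP = 72 + 20 + 8 + 70 + 28
UFP = 198

198


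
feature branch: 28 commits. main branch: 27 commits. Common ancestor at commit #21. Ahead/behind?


Common ancestor: commit #21
feature commits after divergence: 28 - 21 = 7
main commits after divergence: 27 - 21 = 6
feature is 7 commits ahead of main
main is 6 commits ahead of feature

feature ahead: 7, main ahead: 6


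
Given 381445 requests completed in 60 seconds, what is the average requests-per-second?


Formula: throughput = requests / seconds
throughput = 381445 / 60
throughput = 6357.42 requests/second

6357.42 requests/second


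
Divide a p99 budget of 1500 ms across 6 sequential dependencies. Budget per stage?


Formula: per_stage = total_budget / stages
per_stage = 1500 / 6
per_stage = 250.0 ms

250.0 ms


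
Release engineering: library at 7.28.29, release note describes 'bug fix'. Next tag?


Current: 7.28.29
Change category: 'bug fix' → patch bump
SemVer rule: patch bump → increment PATCH (MAJOR and MINOR unchanged)
New: 7.28.30

7.28.30


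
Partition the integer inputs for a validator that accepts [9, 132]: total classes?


Valid range: [9, 132]
Class 1: x < 9 — invalid
Class 2: 9 ≤ x ≤ 132 — valid
Class 3: x > 132 — invalid
Total equivalence classes: 3

3 equivalence classes


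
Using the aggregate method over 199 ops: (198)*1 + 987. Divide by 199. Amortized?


Formula: Amortized cost = Total cost / Operations
Total cost = (198 * 1) + (1 * 987)
Total cost = 198 + 987 = 1185
Amortized = 1185 / 199 = 5.9548

5.9548


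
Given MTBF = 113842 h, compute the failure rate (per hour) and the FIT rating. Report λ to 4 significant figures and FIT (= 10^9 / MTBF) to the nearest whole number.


Formula: λ = 1 / MTBF; FIT = λ × 1e9 = 1e9 / MTBF
λ = 1 / 113842 ≈ 8.784e-06 failures/hour
FIT = 1e9 / 113842 ≈ 8784 failures per 1e9 hours (nearest whole number)

λ = 8.784e-06 /h, FIT = 8784


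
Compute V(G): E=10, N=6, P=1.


Formula: V(G) = E - N + 2P
V(G) = 10 - 6 + 2*1
V(G) = 4 + 2
V(G) = 6

6


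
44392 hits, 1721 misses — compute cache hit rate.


Formula: hit rate = hits / (hits + misses) * 100
hit rate = 44392 / (44392 + 1721) * 100
hit rate = 44392 / 46113 * 100
hit rate = 96.27%

96.27%


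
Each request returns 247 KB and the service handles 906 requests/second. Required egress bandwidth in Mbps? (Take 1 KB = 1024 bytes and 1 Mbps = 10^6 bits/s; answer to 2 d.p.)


Formula: Mbps = payload_bytes * RPS * 8 / 1e6
Payload per request = 247 KB = 247 * 1024 = 252928 bytes
Total bytes/sec = 252928 * 906 = 229152768
Total bits/sec = 229152768 * 8 = 1833222144
Mbps = 1833222144 / 1e6 = 1833.22

1833.22 Mbps


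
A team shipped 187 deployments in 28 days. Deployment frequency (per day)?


Formula: deployments per day = releases / days
= 187 / 28
= 6.679 deploys/day
(equivalently, 46.75 deploys/week)

6.679 deploys/day


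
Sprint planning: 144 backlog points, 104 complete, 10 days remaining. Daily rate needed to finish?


Formula: Required rate = Remaining points / Days left
Remaining = 144 - 104 = 40 points
Required rate = 40 / 10 = 4.0 points/day

4.0 points/day


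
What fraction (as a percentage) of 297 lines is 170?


Coverage = covered / total * 100
Coverage = 170 / 297 * 100
Coverage = 57.24%

57.24%


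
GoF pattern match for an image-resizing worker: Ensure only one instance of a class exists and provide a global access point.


This matches the Singleton pattern

Singleton


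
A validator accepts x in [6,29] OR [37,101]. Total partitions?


Valid ranges: [6,29] and [37,101]
Class 1: x < 6 — invalid
Class 2: 6 ≤ x ≤ 29 — valid
Class 3: 29 < x < 37 — invalid (gap between ranges)
Class 4: 37 ≤ x ≤ 101 — valid
Class 5: x > 101 — invalid
Total equivalence classes: 5

5 equivalence classes


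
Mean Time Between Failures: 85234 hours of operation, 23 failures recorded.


Formula: MTBF = Total operating time / Number of failures
MTBF = 85234 / 23
MTBF = 3705.83 hours

3705.83 hours


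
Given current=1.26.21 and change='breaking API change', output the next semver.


Current: 1.26.21
Change category: 'breaking API change' → major bump
SemVer rule: major bump → increment MAJOR, reset MINOR and PATCH to 0
New: 2.0.0

2.0.0


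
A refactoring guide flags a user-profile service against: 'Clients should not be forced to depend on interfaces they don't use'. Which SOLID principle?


This describes the Interface Segregation Principle (ISP)

Interface Segregation Principle (ISP)


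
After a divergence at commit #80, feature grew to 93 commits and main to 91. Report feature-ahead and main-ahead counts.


Common ancestor: commit #80
feature commits after divergence: 93 - 80 = 13
main commits after divergence: 91 - 80 = 11
feature is 13 commits ahead of main
main is 11 commits ahead of feature

feature ahead: 13, main ahead: 11


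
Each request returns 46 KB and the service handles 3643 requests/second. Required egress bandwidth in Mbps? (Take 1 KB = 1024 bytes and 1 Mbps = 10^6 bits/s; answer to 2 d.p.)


Formula: Mbps = payload_bytes * RPS * 8 / 1e6
Payload per request = 46 KB = 46 * 1024 = 47104 bytes
Total bytes/sec = 47104 * 3643 = 171599872
Total bits/sec = 171599872 * 8 = 1372798976
Mbps = 1372798976 / 1e6 = 1372.8

1372.8 Mbps


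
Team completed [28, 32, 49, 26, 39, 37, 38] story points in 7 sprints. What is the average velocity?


Formula: Avg velocity = Total points / Number of sprints
Points: [28, 32, 49, 26, 39, 37, 38]
Sum = 28 + 32 + 49 + 26 + 39 + 37 + 38 = 249
Avg velocity = 249 / 7 = 35.57 points/sprint

35.57 points/sprint


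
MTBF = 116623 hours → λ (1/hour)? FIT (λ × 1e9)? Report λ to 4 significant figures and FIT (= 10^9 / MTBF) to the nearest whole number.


Formula: λ = 1 / MTBF; FIT = λ × 1e9 = 1e9 / MTBF
λ = 1 / 116623 ≈ 8.575e-06 failures/hour
FIT = 1e9 / 116623 ≈ 8575 failures per 1e9 hours (nearest whole number)

λ = 8.575e-06 /h, FIT = 8575


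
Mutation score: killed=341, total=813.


Mutation score = killed / total * 100
Mutation score = 341 / 813 * 100
Mutation score = 41.94%

41.94%


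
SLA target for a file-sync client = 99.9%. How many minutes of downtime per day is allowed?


Formula: allowed downtime = period * (100 - SLA) / 100
Period (day) = 1440 minutes
Unavailability fraction = (100 - 99.9) / 100
Allowed downtime = 1440 * (100 - 99.9) / 100
Allowed downtime = 1.44 minutes

1.44 minutes


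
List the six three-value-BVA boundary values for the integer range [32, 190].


Range: [32, 190]
Boundaries: just below min, min, min+1, max-1, max, just above max
Values: [31, 32, 33, 189, 190, 191]

[31, 32, 33, 189, 190, 191]


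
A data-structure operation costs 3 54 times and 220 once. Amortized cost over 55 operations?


Formula: Amortized cost = Total cost / Operations
Total cost = (54 * 3) + (1 * 220)
Total cost = 162 + 220 = 382
Amortized = 382 / 55 = 6.9455

6.9455


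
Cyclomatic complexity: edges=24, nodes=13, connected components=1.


Formula: V(G) = E - N + 2P
V(G) = 24 - 13 + 2*1
V(G) = 11 + 2
V(G) = 13

13


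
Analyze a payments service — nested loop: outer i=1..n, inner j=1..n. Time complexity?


Reasoning: n iterations times n iterations
Complexity: O(n^2)

O(n^2)


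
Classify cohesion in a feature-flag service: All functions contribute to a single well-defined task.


Reasoning: Best: single purpose
Type: Functional cohesion

Functional cohesion


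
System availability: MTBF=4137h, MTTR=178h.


Availability = MTBF / (MTBF + MTTR)
Availability = 4137 / (4137 + 178)
Availability = 4137 / 4315
Availability = 95.8749%

95.8749%


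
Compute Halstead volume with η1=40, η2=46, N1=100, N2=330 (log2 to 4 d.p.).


Formula: V = N * log2(η), where N = N1 + N2 and η = η1 + η2
η = 40 + 46 = 86
N = 100 + 330 = 430
log2(86) ≈ 6.4263
V = 430 * 6.4263 = 2763.31

2763.31


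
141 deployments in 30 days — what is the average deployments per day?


Formula: deployments per day = releases / days
= 141 / 30
= 4.7 deploys/day
(equivalently, 32.9 deploys/week)

4.7 deploys/day


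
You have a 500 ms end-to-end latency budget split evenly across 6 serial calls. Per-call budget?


Formula: per_stage = total_budget / stages
per_stage = 500 / 6
per_stage = 83.33 ms

83.33 ms


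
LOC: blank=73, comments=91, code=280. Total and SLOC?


Total LOC = blank + comment + code
Total LOC = 73 + 91 + 280 = 444
SLOC (source only) = code = 280

Total LOC: 444, SLOC: 280


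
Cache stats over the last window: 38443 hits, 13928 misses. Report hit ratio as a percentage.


Formula: hit rate = hits / (hits + misses) * 100
hit rate = 38443 / (38443 + 13928) * 100
hit rate = 38443 / 52371 * 100
hit rate = 73.41%

73.41%


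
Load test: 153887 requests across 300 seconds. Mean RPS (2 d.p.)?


Formula: throughput = requests / seconds
throughput = 153887 / 300
throughput = 512.96 requests/second

512.96 requests/second


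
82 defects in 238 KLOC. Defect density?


Defect density = defects / KLOC
Defect density = 82 / 238
Defect density = 0.345 defects/KLOC

0.345 defects/KLOC


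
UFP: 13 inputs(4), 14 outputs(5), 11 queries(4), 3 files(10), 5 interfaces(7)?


UFP = EI*4 + EO*5 + EQ*4 + ILF*10 + EIF*7
UFP = 13*4 + 14*5 + 11*4 + 3*10 + 5*7
UFP = 52 + 70 + 44 + 30 + 35
UFP = 231

231


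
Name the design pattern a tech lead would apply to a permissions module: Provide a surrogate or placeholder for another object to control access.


This matches the Proxy pattern

Proxy


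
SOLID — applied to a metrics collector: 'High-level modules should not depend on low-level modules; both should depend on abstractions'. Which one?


This describes the Dependency Inversion Principle (DIP)

Dependency Inversion Principle (DIP)


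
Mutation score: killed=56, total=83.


Mutation score = killed / total * 100
Mutation score = 56 / 83 * 100
Mutation score = 67.47%

67.47%


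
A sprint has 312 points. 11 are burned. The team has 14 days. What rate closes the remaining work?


Formula: Required rate = Remaining points / Days left
Remaining = 312 - 11 = 301 points
Required rate = 301 / 14 = 21.5 points/day

21.5 points/day


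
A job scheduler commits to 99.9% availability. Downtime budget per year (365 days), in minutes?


Formula: allowed downtime = period * (100 - SLA) / 100
Period (year (365 days)) = 525600 minutes
Unavailability fraction = (100 - 99.9) / 100
Allowed downtime = 525600 * (100 - 99.9) / 100
Allowed downtime = 525.6 minutes

525.6 minutes


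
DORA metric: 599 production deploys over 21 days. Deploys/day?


Formula: deployments per day = releases / days
= 599 / 21
= 28.524 deploys/day
(equivalently, 199.67 deploys/week)

28.524 deploys/day


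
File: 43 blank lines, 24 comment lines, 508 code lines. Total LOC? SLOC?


Total LOC = blank + comment + code
Total LOC = 43 + 24 + 508 = 575
SLOC (source only) = code = 508

Total LOC: 575, SLOC: 508


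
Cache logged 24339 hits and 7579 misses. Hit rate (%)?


Formula: hit rate = hits / (hits + misses) * 100
hit rate = 24339 / (24339 + 7579) * 100
hit rate = 24339 / 31918 * 100
hit rate = 76.25%

76.25%


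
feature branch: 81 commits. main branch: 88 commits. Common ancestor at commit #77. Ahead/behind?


Common ancestor: commit #77
feature commits after divergence: 81 - 77 = 4
main commits after divergence: 88 - 77 = 11
feature is 4 commits ahead of main
main is 11 commits ahead of feature

feature ahead: 4, main ahead: 11


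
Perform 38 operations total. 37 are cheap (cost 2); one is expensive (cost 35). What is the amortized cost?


Formula: Amortized cost = Total cost / Operations
Total cost = (37 * 2) + (1 * 35)
Total cost = 74 + 35 = 109
Amortized = 109 / 38 = 2.8684

2.8684


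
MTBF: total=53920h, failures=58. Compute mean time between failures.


Formula: MTBF = Total operating time / Number of failures
MTBF = 53920 / 58
MTBF = 929.66 hours

929.66 hours


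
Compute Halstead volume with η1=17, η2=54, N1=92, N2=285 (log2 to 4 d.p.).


Formula: V = N * log2(η), where N = N1 + N2 and η = η1 + η2
η = 17 + 54 = 71
N = 92 + 285 = 377
log2(71) ≈ 6.1497
V = 377 * 6.1497 = 2318.44

2318.44


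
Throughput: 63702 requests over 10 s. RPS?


Formula: throughput = requests / seconds
throughput = 63702 / 10
throughput = 6370.2 requests/second

6370.2 requests/second


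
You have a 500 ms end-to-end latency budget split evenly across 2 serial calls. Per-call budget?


Formula: per_stage = total_budget / stages
per_stage = 500 / 2
per_stage = 250.0 ms

250.0 ms


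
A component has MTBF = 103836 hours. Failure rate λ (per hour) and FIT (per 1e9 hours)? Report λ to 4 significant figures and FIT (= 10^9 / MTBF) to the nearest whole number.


Formula: λ = 1 / MTBF; FIT = λ × 1e9 = 1e9 / MTBF
λ = 1 / 103836 ≈ 9.631e-06 failures/hour
FIT = 1e9 / 103836 ≈ 9631 failures per 1e9 hours (nearest whole number)

λ = 9.631e-06 /h, FIT = 9631


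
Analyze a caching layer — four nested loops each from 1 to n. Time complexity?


Reasoning: four levels of nesting
Complexity: O(n^4)

O(n^4)


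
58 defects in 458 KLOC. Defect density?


Defect density = defects / KLOC
Defect density = 58 / 458
Defect density = 0.127 defects/KLOC

0.127 defects/KLOC


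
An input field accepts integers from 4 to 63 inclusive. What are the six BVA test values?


Range: [4, 63]
Boundaries: just below min, min, min+1, max-1, max, just above max
Values: [3, 4, 5, 62, 63, 64]

[3, 4, 5, 62, 63, 64]


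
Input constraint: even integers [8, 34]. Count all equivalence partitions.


Constraint: even integers in [8, 34]
Class 1: x < 8 — out-of-range invalid
Class 2: x in [8,34] but odd — wrong type invalid
Class 3: x in [8,34] and even — valid
Class 4: x > 34 — out-of-range invalid
Total equivalence classes: 4

4 equivalence classes


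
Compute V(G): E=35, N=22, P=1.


Formula: V(G) = E - N + 2P
V(G) = 35 - 22 + 2*1
V(G) = 13 + 2
V(G) = 15

15


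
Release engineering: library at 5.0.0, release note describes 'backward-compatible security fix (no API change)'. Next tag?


Current: 5.0.0
Change category: 'backward-compatible security fix (no API change)' → patch bump
SemVer rule: patch bump → increment PATCH (MAJOR and MINOR unchanged)
New: 5.0.1

5.0.1


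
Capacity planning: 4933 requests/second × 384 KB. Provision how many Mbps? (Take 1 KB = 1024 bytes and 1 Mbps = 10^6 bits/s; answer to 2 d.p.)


Formula: Mbps = payload_bytes * RPS * 8 / 1e6
Payload per request = 384 KB = 384 * 1024 = 393216 bytes
Total bytes/sec = 393216 * 4933 = 1939734528
Total bits/sec = 1939734528 * 8 = 15517876224
Mbps = 15517876224 / 1e6 = 15517.88

15517.88 Mbps


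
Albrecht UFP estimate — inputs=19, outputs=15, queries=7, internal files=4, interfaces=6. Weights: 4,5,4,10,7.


UFP = EI*4 + EO*5 + EQ*4 + ILF*10 + EIF*7
UFP = 19*4 + 15*5 + 7*4 + 4*10 + 6*7
UFP = 76 + 75 + 28 + 40 + 42
UFP = 261

261


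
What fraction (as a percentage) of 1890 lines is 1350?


Coverage = covered / total * 100
Coverage = 1350 / 1890 * 100
Coverage = 71.43%

71.43%


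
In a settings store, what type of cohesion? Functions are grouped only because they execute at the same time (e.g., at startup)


Reasoning: Related by timing only
Type: Temporal cohesion

Temporal cohesion


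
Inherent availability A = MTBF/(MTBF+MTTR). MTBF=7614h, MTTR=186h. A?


Availability = MTBF / (MTBF + MTTR)
Availability = 7614 / (7614 + 186)
Availability = 7614 / 7800
Availability = 97.6154%

97.6154%


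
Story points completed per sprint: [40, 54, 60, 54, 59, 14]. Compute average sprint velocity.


Formula: Avg velocity = Total points / Number of sprints
Points: [40, 54, 60, 54, 59, 14]
Sum = 40 + 54 + 60 + 54 + 59 + 14 = 281
Avg velocity = 281 / 6 = 46.83 points/sprint

46.83 points/sprint


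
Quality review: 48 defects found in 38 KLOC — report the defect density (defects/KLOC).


Defect density = defects / KLOC
Defect density = 48 / 38
Defect density = 1.263 defects/KLOC

1.263 defects/KLOC


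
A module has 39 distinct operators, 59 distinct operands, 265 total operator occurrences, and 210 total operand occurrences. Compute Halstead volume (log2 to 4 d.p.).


Formula: V = N * log2(η), where N = N1 + N2 and η = η1 + η2
η = 39 + 59 = 98
N = 265 + 210 = 475
log2(98) ≈ 6.6147
V = 475 * 6.6147 = 3141.98

3141.98


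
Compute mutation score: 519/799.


Mutation score = killed / total * 100
Mutation score = 519 / 799 * 100
Mutation score = 64.96%

64.96%


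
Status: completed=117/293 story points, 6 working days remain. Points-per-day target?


Formula: Required rate = Remaining points / Days left
Remaining = 293 - 117 = 176 points
Required rate = 176 / 6 = 29.33 points/day

29.33 points/day


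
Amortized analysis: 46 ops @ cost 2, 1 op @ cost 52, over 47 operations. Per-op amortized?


Formula: Amortized cost = Total cost / Operations
Total cost = (46 * 2) + (1 * 52)
Total cost = 92 + 52 = 144
Amortized = 144 / 47 = 3.0638

3.0638


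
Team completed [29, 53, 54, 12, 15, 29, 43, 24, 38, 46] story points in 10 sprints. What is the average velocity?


Formula: Avg velocity = Total points / Number of sprints
Points: [29, 53, 54, 12, 15, 29, 43, 24, 38, 46]
Sum = 29 + 53 + 54 + 12 + 15 + 29 + 43 + 24 + 38 + 46 = 343
Avg velocity = 343 / 10 = 34.3 points/sprint

34.3 points/sprint


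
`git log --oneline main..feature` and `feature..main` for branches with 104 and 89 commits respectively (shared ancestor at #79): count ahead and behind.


Common ancestor: commit #79
feature commits after divergence: 104 - 79 = 25
main commits after divergence: 89 - 79 = 10
feature is 25 commits ahead of main
main is 10 commits ahead of feature

feature ahead: 25, main ahead: 10


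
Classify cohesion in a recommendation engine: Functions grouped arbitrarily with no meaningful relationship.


Reasoning: Worst: random grouping
Type: Coincidental cohesion

Coincidental cohesion


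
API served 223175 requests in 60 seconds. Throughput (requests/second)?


Formula: throughput = requests / seconds
throughput = 223175 / 60
throughput = 3719.58 requests/second

3719.58 requests/second


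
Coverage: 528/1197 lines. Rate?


Coverage = covered / total * 100
Coverage = 528 / 1197 * 100
Coverage = 44.11%

44.11%


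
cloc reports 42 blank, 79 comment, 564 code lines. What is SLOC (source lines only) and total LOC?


Total LOC = blank + comment + code
Total LOC = 42 + 79 + 564 = 685
SLOC (source only) = code = 564

Total LOC: 685, SLOC: 564


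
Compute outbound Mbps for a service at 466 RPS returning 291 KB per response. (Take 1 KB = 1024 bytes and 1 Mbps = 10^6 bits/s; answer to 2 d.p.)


Formula: Mbps = payload_bytes * RPS * 8 / 1e6
Payload per request = 291 KB = 291 * 1024 = 297984 bytes
Total bytes/sec = 297984 * 466 = 138860544
Total bits/sec = 138860544 * 8 = 1110884352
Mbps = 1110884352 / 1e6 = 1110.88

1110.88 Mbps


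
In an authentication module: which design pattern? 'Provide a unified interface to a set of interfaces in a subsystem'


This matches the Facade pattern

Facade


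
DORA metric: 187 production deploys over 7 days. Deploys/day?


Formula: deployments per day = releases / days
= 187 / 7
= 26.714 deploys/day
(equivalently, 187.0 deploys/week)

26.714 deploys/day


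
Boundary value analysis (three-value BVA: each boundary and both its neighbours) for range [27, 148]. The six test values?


Range: [27, 148]
Boundaries: just below min, min, min+1, max-1, max, just above max
Values: [26, 27, 28, 147, 148, 149]

[26, 27, 28, 147, 148, 149]


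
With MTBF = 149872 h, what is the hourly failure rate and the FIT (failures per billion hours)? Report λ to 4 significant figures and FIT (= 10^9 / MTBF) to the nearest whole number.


Formula: λ = 1 / MTBF; FIT = λ × 1e9 = 1e9 / MTBF
λ = 1 / 149872 ≈ 6.672e-06 failures/hour
FIT = 1e9 / 149872 ≈ 6672 failures per 1e9 hours (nearest whole number)

λ = 6.672e-06 /h, FIT = 6672


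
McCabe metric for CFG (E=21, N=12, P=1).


Formula: V(G) = E - N + 2P
V(G) = 21 - 12 + 2*1
V(G) = 9 + 2
V(G) = 11

11


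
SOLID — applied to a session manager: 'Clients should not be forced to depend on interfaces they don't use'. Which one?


This describes the Interface Segregation Principle (ISP)

Interface Segregation Principle (ISP)


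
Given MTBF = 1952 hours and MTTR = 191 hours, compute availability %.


Availability = MTBF / (MTBF + MTTR)
Availability = 1952 / (1952 + 191)
Availability = 1952 / 2143
Availability = 91.0873%

91.0873%


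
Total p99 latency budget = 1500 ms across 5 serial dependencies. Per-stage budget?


Formula: per_stage = total_budget / stages
per_stage = 1500 / 5
per_stage = 300.0 ms

300.0 ms


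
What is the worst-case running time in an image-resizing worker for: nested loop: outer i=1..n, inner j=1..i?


Reasoning: triangle: n(n+1)/2 ~ n^2/2
Complexity: O(n^2)

O(n^2)


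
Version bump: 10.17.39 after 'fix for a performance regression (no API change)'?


Current: 10.17.39
Change category: 'fix for a performance regression (no API change)' → patch bump
SemVer rule: patch bump → increment PATCH (MAJOR and MINOR unchanged)
New: 10.17.40

10.17.40


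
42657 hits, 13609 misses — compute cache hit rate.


Formula: hit rate = hits / (hits + misses) * 100
hit rate = 42657 / (42657 + 13609) * 100
hit rate = 42657 / 56266 * 100
hit rate = 75.81%

75.81%


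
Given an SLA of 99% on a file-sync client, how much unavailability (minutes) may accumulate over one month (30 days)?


Formula: allowed downtime = period * (100 - SLA) / 100
Period (month (30 days)) = 43200 minutes
Unavailability fraction = (100 - 99.0) / 100
Allowed downtime = 43200 * (100 - 99.0) / 100
Allowed downtime = 432.0 minutes

432.0 minutes
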